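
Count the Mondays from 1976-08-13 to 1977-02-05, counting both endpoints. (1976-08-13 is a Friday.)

1976-08-13 is a Friday; the first Monday on or after it is 1976-08-16 (3 days later).
From 1976-08-16 to 1977-02-05: 15 + 30 + 31 + 30 + 31 + 31 + 5 = 173 days (rest of August, September, October, November, December, January, February).
173 ÷ 7 = 24 full weeks with remainder 5, so 24 more Mondays after the first → 25.

25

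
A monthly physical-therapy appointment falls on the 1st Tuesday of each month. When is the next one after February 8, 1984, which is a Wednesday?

February 1984 starts on a Wednesday, so its 1st Tuesday is February 7, 1984 (6 days in).
That is not after February 8, 1984, so look at March 1984.
March 1984 starts on a Thursday, so its 1st Tuesday is March 6, 1984 (5 days in).

March 6, 1984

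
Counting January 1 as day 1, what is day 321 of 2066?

Nov 17, 2066

Jan has 31 days (321 − 31 = 290 remain).
Feb has 28 days (290 − 28 = 262 remain).
Mar has 31 days (262 − 31 = 231 remain).
Apr has 30 days (231 − 30 = 201 remain).
May has 31 days (201 − 31 = 170 remain).
Jun has 30 days (170 − 30 = 140 remain).
Jul has 31 days (140 − 31 = 109 remain).
Aug has 31 days (109 − 31 = 78 remain).
Sep has 30 days (78 − 30 = 48 remain).
Oct has 31 days (48 − 31 = 17 remain).
17 into Nov → Nov 17.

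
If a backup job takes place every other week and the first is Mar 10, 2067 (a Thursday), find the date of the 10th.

The 10th occurrence is 9 intervals after the first: 9 × 14 = 126 days after Mar 10, 2067.
Mar has 31 days — 21 days to the end of Mar leaves 105.
Apr has 30 days (75 left).
May has 31 days (44 left).
Jun has 30 days (14 left).
14 days into Jul → Jul 14, 2067.

Jul 14, 2067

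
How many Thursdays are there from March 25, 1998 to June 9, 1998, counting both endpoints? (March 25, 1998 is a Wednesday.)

11

March 25, 1998 is a Wednesday; the first Thursday on or after it is March 26, 1998 (1 day later).
From March 26, 1998 to June 9, 1998: 5 + 30 + 31 + 9 = 75 days (rest of March, April, May, June).
75 ÷ 7 = 10 full weeks with remainder 5, so 10 more Thursdays after the first → 11.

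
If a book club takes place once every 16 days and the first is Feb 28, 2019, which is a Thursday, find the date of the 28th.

The 28th occurrence is 27 intervals after the first: 27 × 16 = 432 days after Feb 28, 2019.
Feb has 28 days — 0 days to the end of Feb leaves 432.
From end of Feb to end of 2019 is 306 days (126 left).
Jan has 31 days (95 left).
Feb has 29 days (66 left).
Mar has 31 days (35 left).
Apr has 30 days (5 left).
5 days into May → May 5, 2020.

May 5, 2020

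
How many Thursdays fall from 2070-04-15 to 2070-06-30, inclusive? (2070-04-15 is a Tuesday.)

11

2070-04-15 is a Tuesday; the first Thursday on or after it is 2070-04-17 (2 days later).
From 2070-04-17 to 2070-06-30: 13 + 31 + 30 = 74 days (rest of April, May, June).
74 ÷ 7 = 10 full weeks with remainder 4, so 10 more Thursdays after the first → 11.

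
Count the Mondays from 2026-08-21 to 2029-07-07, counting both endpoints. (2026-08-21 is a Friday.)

150

2026-08-21 is a Friday; the first Monday on or after it is 2026-08-24 (3 days later).
From 2026-08-24 to 2029-07-07: 129 + 365 + 366 + 188 = 1048 days (rest of 2026, 2027, 2028, to 2029-07-07 in 2029).
1048 ÷ 7 = 149 full weeks with remainder 5, so 149 more Mondays after the first → 150.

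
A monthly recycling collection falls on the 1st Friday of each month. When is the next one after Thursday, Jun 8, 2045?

Jul 7, 2045

Jun 2045 starts on a Thursday, so its 1st Friday is Jun 2, 2045 (1 day in).
That is not after Jun 8, 2045, so look at Jul 2045.
Jul 2045 starts on a Saturday, so its 1st Friday is Jul 7, 2045 (6 days in).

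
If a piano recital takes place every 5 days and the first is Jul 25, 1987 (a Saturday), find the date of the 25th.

The 25th occurrence is 24 intervals after the first: 24 × 5 = 120 days after Jul 25, 1987.
Jul has 31 days — 6 days to the end of Jul leaves 114.
Aug has 31 days (83 left).
Sep has 30 days (53 left).
Oct has 31 days (22 left).
22 days into Nov → Nov 22, 1987.

Nov 22, 1987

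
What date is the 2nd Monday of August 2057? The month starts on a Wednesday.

August 2057 begins on a Wednesday, so the first Monday is August 6 (5 days later).
The 2nd Monday is 1 weeks later: 6 + 7 = 13.

2057-08-13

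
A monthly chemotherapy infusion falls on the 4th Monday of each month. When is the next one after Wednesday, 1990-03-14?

March 1990 starts on a Thursday; its first Monday is the 5th, so the 4th Monday is the 26th — 1990-03-26.
1990-03-26 is after 1990-03-14, so that is the next one.

1990-03-26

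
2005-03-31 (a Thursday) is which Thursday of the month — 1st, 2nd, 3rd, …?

5th

Day 31 falls in week ⌈31/7⌉ of the month.
Days 1–7 hold the 1st Thursday, 8–14 the 2nd, 15–21 the 3rd, 22–28 the 4th, 29–31 the 5th.
31 is in the range for the 5th.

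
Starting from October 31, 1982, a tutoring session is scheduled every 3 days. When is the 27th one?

January 17, 1983

The 27th occurrence is 26 intervals after the first: 26 × 3 = 78 days after October 31, 1982.
October has 31 days — 0 days to the end of October leaves 78.
November has 30 days (48 left).
December has 31 days (17 left).
17 days into January → January 17, 1983.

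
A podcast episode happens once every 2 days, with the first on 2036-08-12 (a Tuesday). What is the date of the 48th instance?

The 48th occurrence is 47 intervals after the first: 47 × 2 = 94 days after 2036-08-12.
August has 31 days — 19 days to the end of August leaves 75.
September has 30 days (45 left).
October has 31 days (14 left).
14 days into November → 2036-11-14.

2036-11-14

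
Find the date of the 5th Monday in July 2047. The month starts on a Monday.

July 29, 2047

July 2047 begins on a Monday, so the first Monday is July 1.
The 5th Monday is 4 weeks later: 1 + 28 = 29.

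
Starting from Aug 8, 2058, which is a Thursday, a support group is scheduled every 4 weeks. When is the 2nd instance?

Sep 5, 2058

The 2nd occurrence is 1 interval after the first: 1 × 28 = 28 days after Aug 8, 2058.
Aug has 31 days — 23 days to the end of Aug leaves 5.
5 days into Sep → Sep 5, 2058.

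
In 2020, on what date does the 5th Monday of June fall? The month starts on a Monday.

June 2020 begins on a Monday, so the first Monday is June 1.
The 5th Monday is 4 weeks later: 1 + 28 = 29.

2020-06-29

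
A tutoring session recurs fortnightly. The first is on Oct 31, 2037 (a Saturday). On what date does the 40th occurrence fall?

Apr 30, 2039

The 40th occurrence is 39 intervals after the first: 39 × 14 = 546 days after Oct 31, 2037.
Oct has 31 days — 0 days to the end of Oct leaves 546.
From end of Oct to end of 2037 is 61 days (485 left).
2038 has 365 days (120 left).
Jan has 31 days (89 left).
Feb has 28 days (61 left).
Mar has 31 days (30 left).
30 days into Apr → Apr 30, 2039.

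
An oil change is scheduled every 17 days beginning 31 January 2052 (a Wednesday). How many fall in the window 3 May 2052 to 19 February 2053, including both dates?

17

Occurrences land 17·i days after 31 January 2052 for i = 0, 1, 2, …
3 May 2052 is 93 days after the start; 93 ÷ 17 = 5 remainder 8; since the remainder is 8, round up to i = 6. First occurrence in the window: #7 on 12 May 2052 (6×17 = 102 days in).
19 February 2053 is 385 days after the start; 385 ÷ 17 = 22 remainder 11. Last occurrence in the window: #23 on 8 February 2053.
Occurrences #7 through #23: 17 in total.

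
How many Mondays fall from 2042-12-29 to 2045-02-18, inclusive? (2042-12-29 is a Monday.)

2042-12-29 is a Monday; the first Monday on or after it is 2042-12-29.
From 2042-12-29 to 2045-02-18: 2 + 365 + 366 + 49 = 782 days (rest of 2042, 2043, 2044, to 2045-02-18 in 2045).
782 ÷ 7 = 111 full weeks with remainder 5, so 111 more Mondays after the first → 112.

112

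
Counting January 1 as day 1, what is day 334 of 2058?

January has 31 days (334 − 31 = 303 remain).
February has 28 days (303 − 28 = 275 remain).
March has 31 days (275 − 31 = 244 remain).
April has 30 days (244 − 30 = 214 remain).
May has 31 days (214 − 31 = 183 remain).
June has 30 days (183 − 30 = 153 remain).
July has 31 days (153 − 31 = 122 remain).
August has 31 days (122 − 31 = 91 remain).
September has 30 days (91 − 30 = 61 remain).
October has 31 days (61 − 31 = 30 remain).
30 into November → November 30.

30 November 2058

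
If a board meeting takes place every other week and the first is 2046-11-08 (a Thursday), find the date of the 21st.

The 21st occurrence is 20 intervals after the first: 20 × 14 = 280 days after 2046-11-08.
November has 30 days — 22 days to the end of November leaves 258.
December has 31 days (227 left).
January has 31 days (196 left).
February has 28 days (168 left).
March has 31 days (137 left).
April has 30 days (107 left).
May has 31 days (76 left).
June has 30 days (46 left).
July has 31 days (15 left).
15 days into August → 2047-08-15.

2047-08-15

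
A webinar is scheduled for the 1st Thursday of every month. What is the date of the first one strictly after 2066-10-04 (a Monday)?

2066-10-07

October 2066 starts on a Friday, so its 1st Thursday is 2066-10-07 (6 days in).
2066-10-07 is after 2066-10-04, so that is the next one.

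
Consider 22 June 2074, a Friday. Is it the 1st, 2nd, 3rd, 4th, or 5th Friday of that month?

4th

Day 22 falls in week ⌈22/7⌉ of the month.
Days 1–7 hold the 1st Friday, 8–14 the 2nd, 15–21 the 3rd, 22–28 the 4th, 29–31 the 5th.
22 is in the range for the 4th.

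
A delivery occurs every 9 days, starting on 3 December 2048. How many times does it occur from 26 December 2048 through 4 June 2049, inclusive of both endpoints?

18

Occurrences land 9·i days after 3 December 2048 for i = 0, 1, 2, …
26 December 2048 is 23 days after the start; 23 ÷ 9 = 2 remainder 5; since the remainder is 5, round up to i = 3. First occurrence in the window: #4 on 30 December 2048 (3×9 = 27 days in).
4 June 2049 is 183 days after the start; 183 ÷ 9 = 20 remainder 3. Last occurrence in the window: #21 on 1 June 2049.
Occurrences #4 through #21: 18 in total.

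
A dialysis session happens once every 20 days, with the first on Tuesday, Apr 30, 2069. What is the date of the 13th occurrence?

Dec 26, 2069

The 13th occurrence is 12 intervals after the first: 12 × 20 = 240 days after Apr 30, 2069.
Apr has 30 days — 0 days to the end of Apr leaves 240.
May has 31 days (209 left).
Jun has 30 days (179 left).
Jul has 31 days (148 left).
Aug has 31 days (117 left).
Sep has 30 days (87 left).
Oct has 31 days (56 left).
Nov has 30 days (26 left).
26 days into Dec → Dec 26, 2069.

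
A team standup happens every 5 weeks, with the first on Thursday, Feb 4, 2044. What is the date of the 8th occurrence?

Oct 6, 2044

The 8th occurrence is 7 intervals after the first: 7 × 35 = 245 days after Feb 4, 2044.
Feb has 29 days — 25 days to the end of Feb leaves 220.
Mar has 31 days (189 left).
Apr has 30 days (159 left).
May has 31 days (128 left).
Jun has 30 days (98 left).
Jul has 31 days (67 left).
Aug has 31 days (36 left).
Sep has 30 days (6 left).
6 days into Oct → Oct 6, 2044.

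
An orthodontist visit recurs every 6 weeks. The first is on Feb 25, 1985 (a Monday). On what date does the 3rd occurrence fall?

May 20, 1985

The 3rd occurrence is 2 intervals after the first: 2 × 42 = 84 days after Feb 25, 1985.
Feb has 28 days — 3 days to the end of Feb leaves 81.
Mar has 31 days (50 left).
Apr has 30 days (20 left).
20 days into May → May 20, 1985.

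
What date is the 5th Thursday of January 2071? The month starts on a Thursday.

29 January 2071

January 2071 begins on a Thursday, so the first Thursday is January 1.
The 5th Thursday is 4 weeks later: 1 + 28 = 29.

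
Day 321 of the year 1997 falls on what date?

Nov 17, 1997

Jan has 31 days (321 − 31 = 290 remain).
Feb has 28 days (290 − 28 = 262 remain).
Mar has 31 days (262 − 31 = 231 remain).
Apr has 30 days (231 − 30 = 201 remain).
May has 31 days (201 − 31 = 170 remain).
Jun has 30 days (170 − 30 = 140 remain).
Jul has 31 days (140 − 31 = 109 remain).
Aug has 31 days (109 − 31 = 78 remain).
Sep has 30 days (78 − 30 = 48 remain).
Oct has 31 days (48 − 31 = 17 remain).
17 into Nov → Nov 17.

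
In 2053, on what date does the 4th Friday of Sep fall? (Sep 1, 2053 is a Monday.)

Sep 26, 2053

Sep 2053 begins on a Monday, so the first Friday is Sep 5 (4 days later).
The 4th Friday is 3 weeks later: 5 + 21 = 26.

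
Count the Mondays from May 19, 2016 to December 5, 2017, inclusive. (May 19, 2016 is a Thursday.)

May 19, 2016 is a Thursday; the first Monday on or after it is May 23, 2016 (4 days later).
From May 23, 2016 to December 5, 2017: 222 + 339 = 561 days (rest of 2016, to December 5, 2017 in 2017).
561 ÷ 7 = 80 full weeks with remainder 1, so 80 more Mondays after the first → 81.

81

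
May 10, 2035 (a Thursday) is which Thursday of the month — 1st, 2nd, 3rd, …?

Day 10 falls in week ⌈10/7⌉ of the month.
Days 1–7 hold the 1st Thursday, 8–14 the 2nd, 15–21 the 3rd, 22–28 the 4th, 29–31 the 5th.
10 is in the range for the 2nd.

2nd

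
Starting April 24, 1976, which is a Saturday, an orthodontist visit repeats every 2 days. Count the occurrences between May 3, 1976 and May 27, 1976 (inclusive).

Occurrences land 2·i days after April 24, 1976 for i = 0, 1, 2, …
May 3, 1976 is 9 days after the start; 9 ÷ 2 = 4 remainder 1; since the remainder is 1, round up to i = 5. First occurrence in the window: #6 on May 4, 1976 (5×2 = 10 days in).
May 27, 1976 is 33 days after the start; 33 ÷ 2 = 16 remainder 1. Last occurrence in the window: #17 on May 26, 1976.
Occurrences #6 through #17: 12 in total.

12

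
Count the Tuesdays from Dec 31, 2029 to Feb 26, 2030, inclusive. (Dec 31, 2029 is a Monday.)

9

Dec 31, 2029 is a Monday; the first Tuesday on or after it is Jan 1, 2030 (1 day later).
From Jan 1, 2030 to Feb 26, 2030: 30 + 26 = 56 days (rest of Jan, Feb).
56 ÷ 7 = 8 full weeks with remainder 0, so 8 more Tuesdays after the first → 9.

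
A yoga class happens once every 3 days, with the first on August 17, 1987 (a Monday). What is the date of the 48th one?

January 5, 1988

The 48th occurrence is 47 intervals after the first: 47 × 3 = 141 days after August 17, 1987.
August has 31 days — 14 days to the end of August leaves 127.
September has 30 days (97 left).
October has 31 days (66 left).
November has 30 days (36 left).
December has 31 days (5 left).
5 days into January → January 5, 1988.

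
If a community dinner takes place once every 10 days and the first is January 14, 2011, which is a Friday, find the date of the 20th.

July 23, 2011

The 20th occurrence is 19 intervals after the first: 19 × 10 = 190 days after January 14, 2011.
January has 31 days — 17 days to the end of January leaves 173.
February has 28 days (145 left).
March has 31 days (114 left).
April has 30 days (84 left).
May has 31 days (53 left).
June has 30 days (23 left).
23 days into July → July 23, 2011.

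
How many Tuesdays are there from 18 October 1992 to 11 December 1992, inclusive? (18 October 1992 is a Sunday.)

18 October 1992 is a Sunday; the first Tuesday on or after it is 20 October 1992 (2 days later).
From 20 October 1992 to 11 December 1992: 11 + 30 + 11 = 52 days (rest of October, November, December).
52 ÷ 7 = 7 full weeks with remainder 3, so 7 more Tuesdays after the first → 8.

8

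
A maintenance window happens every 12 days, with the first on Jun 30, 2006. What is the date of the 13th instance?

The 13th occurrence is 12 intervals after the first: 12 × 12 = 144 days after Jun 30, 2006.
Jun has 30 days — 0 days to the end of Jun leaves 144.
Jul has 31 days (113 left).
Aug has 31 days (82 left).
Sep has 30 days (52 left).
Oct has 31 days (21 left).
21 days into Nov → Nov 21, 2006.

Nov 21, 2006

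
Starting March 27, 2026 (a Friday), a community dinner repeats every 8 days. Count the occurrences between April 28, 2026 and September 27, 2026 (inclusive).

Occurrences land 8·i days after March 27, 2026 for i = 0, 1, 2, …
April 28, 2026 is 32 days after the start; 32 ÷ 8 = 4 remainder 0. First occurrence in the window: #5 on April 28, 2026 (4×8 = 32 days in).
September 27, 2026 is 184 days after the start; 184 ÷ 8 = 23 remainder 0. Last occurrence in the window: #24 on September 27, 2026.
Occurrences #5 through #24: 20 in total.

20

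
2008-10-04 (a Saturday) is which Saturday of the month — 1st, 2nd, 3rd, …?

1st

Day 4 falls in week ⌈4/7⌉ of the month.
Days 1–7 hold the 1st Saturday, 8–14 the 2nd, 15–21 the 3rd, 22–28 the 4th, 29–31 the 5th.
4 is in the range for the 1st.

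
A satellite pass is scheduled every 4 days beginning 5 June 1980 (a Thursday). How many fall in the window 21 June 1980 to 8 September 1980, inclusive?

Occurrences land 4·i days after 5 June 1980 for i = 0, 1, 2, …
21 June 1980 is 16 days after the start; 16 ÷ 4 = 4 remainder 0. First occurrence in the window: #5 on 21 June 1980 (4×4 = 16 days in).
8 September 1980 is 95 days after the start; 95 ÷ 4 = 23 remainder 3. Last occurrence in the window: #24 on 5 September 1980.
Occurrences #5 through #24: 20 in total.

20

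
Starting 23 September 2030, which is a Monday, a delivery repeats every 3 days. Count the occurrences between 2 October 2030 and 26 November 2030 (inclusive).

19

Occurrences land 3·i days after 23 September 2030 for i = 0, 1, 2, …
2 October 2030 is 9 days after the start; 9 ÷ 3 = 3 remainder 0. First occurrence in the window: #4 on 2 October 2030 (3×3 = 9 days in).
26 November 2030 is 64 days after the start; 64 ÷ 3 = 21 remainder 1. Last occurrence in the window: #22 on 25 November 2030.
Occurrences #4 through #22: 19 in total.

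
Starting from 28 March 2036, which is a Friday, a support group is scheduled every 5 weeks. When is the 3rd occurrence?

The 3rd occurrence is 2 intervals after the first: 2 × 35 = 70 days after 28 March 2036.
March has 31 days — 3 days to the end of March leaves 67.
April has 30 days (37 left).
May has 31 days (6 left).
6 days into June → 6 June 2036.

6 June 2036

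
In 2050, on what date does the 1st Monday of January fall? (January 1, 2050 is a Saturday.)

January 2050 begins on a Saturday, so the first Monday is January 3 (2 days later).

3 January 2050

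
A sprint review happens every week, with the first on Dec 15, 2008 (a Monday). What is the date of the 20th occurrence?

Apr 27, 2009

The 20th occurrence is 19 intervals after the first: 19 × 7 = 133 days after Dec 15, 2008.
Dec has 31 days — 16 days to the end of Dec leaves 117.
Jan has 31 days (86 left).
Feb has 28 days (58 left).
Mar has 31 days (27 left).
27 days into Apr → Apr 27, 2009.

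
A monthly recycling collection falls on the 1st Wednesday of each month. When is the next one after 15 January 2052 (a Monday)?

January 2052 starts on a Monday, so its 1st Wednesday is 3 January 2052 (2 days in).
That is not after 15 January 2052, so look at February 2052.
February 2052 starts on a Thursday, so its 1st Wednesday is 7 February 2052 (6 days in).

7 February 2052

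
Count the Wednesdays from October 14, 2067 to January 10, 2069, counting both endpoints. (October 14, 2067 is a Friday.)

October 14, 2067 is a Friday; the first Wednesday on or after it is October 19, 2067 (5 days later).
From October 19, 2067 to January 10, 2069: 73 + 366 + 10 = 449 days (rest of 2067, 2068, to January 10, 2069 in 2069).
449 ÷ 7 = 64 full weeks with remainder 1, so 64 more Wednesdays after the first → 65.

65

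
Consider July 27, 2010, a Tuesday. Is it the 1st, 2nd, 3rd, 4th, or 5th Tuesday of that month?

4th

Day 27 falls in week ⌈27/7⌉ of the month.
Days 1–7 hold the 1st Tuesday, 8–14 the 2nd, 15–21 the 3rd, 22–28 the 4th, 29–31 the 5th.
27 is in the range for the 4th.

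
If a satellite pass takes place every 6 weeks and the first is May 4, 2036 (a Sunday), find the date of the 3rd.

Jul 27, 2036

The 3rd occurrence is 2 intervals after the first: 2 × 42 = 84 days after May 4, 2036.
May has 31 days — 27 days to the end of May leaves 57.
Jun has 30 days (27 left).
27 days into Jul → Jul 27, 2036.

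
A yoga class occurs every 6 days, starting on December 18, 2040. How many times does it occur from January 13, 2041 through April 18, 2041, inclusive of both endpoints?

16

Occurrences land 6·i days after December 18, 2040 for i = 0, 1, 2, …
January 13, 2041 is 26 days after the start; 26 ÷ 6 = 4 remainder 2; since the remainder is 2, round up to i = 5. First occurrence in the window: #6 on January 17, 2041 (5×6 = 30 days in).
April 18, 2041 is 121 days after the start; 121 ÷ 6 = 20 remainder 1. Last occurrence in the window: #21 on April 17, 2041.
Occurrences #6 through #21: 16 in total.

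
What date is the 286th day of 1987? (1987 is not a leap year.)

Jan has 31 days (286 − 31 = 255 remain).
Feb has 28 days (255 − 28 = 227 remain).
Mar has 31 days (227 − 31 = 196 remain).
Apr has 30 days (196 − 30 = 166 remain).
May has 31 days (166 − 31 = 135 remain).
Jun has 30 days (135 − 30 = 105 remain).
Jul has 31 days (105 − 31 = 74 remain).
Aug has 31 days (74 − 31 = 43 remain).
Sep has 30 days (43 − 30 = 13 remain).
13 into Oct → Oct 13.

Oct 13, 1987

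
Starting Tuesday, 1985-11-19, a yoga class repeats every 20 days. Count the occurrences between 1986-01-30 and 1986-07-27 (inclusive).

9

Occurrences land 20·i days after 1985-11-19 for i = 0, 1, 2, …
1986-01-30 is 72 days after the start; 72 ÷ 20 = 3 remainder 12; since the remainder is 12, round up to i = 4. First occurrence in the window: #5 on 1986-02-07 (4×20 = 80 days in).
1986-07-27 is 250 days after the start; 250 ÷ 20 = 12 remainder 10. Last occurrence in the window: #13 on 1986-07-17.
Occurrences #5 through #13: 9 in total.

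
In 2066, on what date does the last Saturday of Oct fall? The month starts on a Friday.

Oct 2066 begins on a Friday, so the first Saturday is Oct 2 (1 day later).
Oct 2066 has 31 days. Adding weeks: 2, 9, 16, 23, 30 — the last one ≤ 31 is the 30th.

Oct 30, 2066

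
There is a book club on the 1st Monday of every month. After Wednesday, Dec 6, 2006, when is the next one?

Jan 1, 2007

Dec 2006 starts on a Friday, so its 1st Monday is Dec 4, 2006 (3 days in).
That is not after Dec 6, 2006, so look at Jan 2007.
Jan 2007 starts on a Monday, so its 1st Monday is Jan 1, 2007.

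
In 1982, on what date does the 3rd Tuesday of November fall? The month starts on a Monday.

November 1982 begins on a Monday, so the first Tuesday is November 2 (1 day later).
The 3rd Tuesday is 2 weeks later: 2 + 14 = 16.

16 November 1982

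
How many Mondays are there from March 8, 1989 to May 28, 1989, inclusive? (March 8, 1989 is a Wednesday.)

11

March 8, 1989 is a Wednesday; the first Monday on or after it is March 13, 1989 (5 days later).
From March 13, 1989 to May 28, 1989: 18 + 30 + 28 = 76 days (rest of March, April, May).
76 ÷ 7 = 10 full weeks with remainder 6, so 10 more Mondays after the first → 11.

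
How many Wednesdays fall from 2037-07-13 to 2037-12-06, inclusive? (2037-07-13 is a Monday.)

2037-07-13 is a Monday; the first Wednesday on or after it is 2037-07-15 (2 days later).
From 2037-07-15 to 2037-12-06: 16 + 31 + 30 + 31 + 30 + 6 = 144 days (rest of July, August, September, October, November, December).
144 ÷ 7 = 20 full weeks with remainder 4, so 20 more Wednesdays after the first → 21.

21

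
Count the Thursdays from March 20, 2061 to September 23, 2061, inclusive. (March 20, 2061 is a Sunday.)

27

March 20, 2061 is a Sunday; the first Thursday on or after it is March 24, 2061 (4 days later).
From March 24, 2061 to September 23, 2061: 7 + 30 + 31 + 30 + 31 + 31 + 23 = 183 days (rest of March, April, May, June, July, August, September).
183 ÷ 7 = 26 full weeks with remainder 1, so 26 more Thursdays after the first → 27.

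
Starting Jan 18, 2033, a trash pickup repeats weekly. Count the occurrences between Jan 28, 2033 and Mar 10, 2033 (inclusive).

Occurrences land 7·i days after Jan 18, 2033 for i = 0, 1, 2, …
Jan 28, 2033 is 10 days after the start; 10 ÷ 7 = 1 remainder 3; since the remainder is 3, round up to i = 2. First occurrence in the window: #3 on Feb 1, 2033 (2×7 = 14 days in).
Mar 10, 2033 is 51 days after the start; 51 ÷ 7 = 7 remainder 2. Last occurrence in the window: #8 on Mar 8, 2033.
Occurrences #3 through #8: 6 in total.

6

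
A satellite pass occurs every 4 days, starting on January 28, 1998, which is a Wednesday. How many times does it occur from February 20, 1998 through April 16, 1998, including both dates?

14

Occurrences land 4·i days after January 28, 1998 for i = 0, 1, 2, …
February 20, 1998 is 23 days after the start; 23 ÷ 4 = 5 remainder 3; since the remainder is 3, round up to i = 6. First occurrence in the window: #7 on February 21, 1998 (6×4 = 24 days in).
April 16, 1998 is 78 days after the start; 78 ÷ 4 = 19 remainder 2. Last occurrence in the window: #20 on April 14, 1998.
Occurrences #7 through #20: 14 in total.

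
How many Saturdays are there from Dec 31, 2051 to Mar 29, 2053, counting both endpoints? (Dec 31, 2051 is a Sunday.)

Dec 31, 2051 is a Sunday; the first Saturday on or after it is Jan 6, 2052 (6 days later).
From Jan 6, 2052 to Mar 29, 2053: 360 + 88 = 448 days (rest of 2052, to Mar 29, 2053 in 2053).
448 ÷ 7 = 64 full weeks with remainder 0, so 64 more Saturdays after the first → 65.

65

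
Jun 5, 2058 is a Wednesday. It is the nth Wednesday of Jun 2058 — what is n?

Day 5 falls in week ⌈5/7⌉ of the month.
Days 1–7 hold the 1st Wednesday, 8–14 the 2nd, 15–21 the 3rd, 22–28 the 4th, 29–31 the 5th.
5 is in the range for the 1st.

1st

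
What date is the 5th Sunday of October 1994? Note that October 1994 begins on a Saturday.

30 October 1994

October 1994 begins on a Saturday, so the first Sunday is October 2 (1 day later).
The 5th Sunday is 4 weeks later: 2 + 28 = 30.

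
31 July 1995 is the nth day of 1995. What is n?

212

Days in months before July: 31 + 28 + 31 + 30 + 31 + 30 = 181.
Plus 31 days into July → day 212.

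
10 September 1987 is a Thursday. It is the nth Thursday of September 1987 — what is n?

2nd

Day 10 falls in week ⌈10/7⌉ of the month.
Days 1–7 hold the 1st Thursday, 8–14 the 2nd, 15–21 the 3rd, 22–28 the 4th, 29–31 the 5th.
10 is in the range for the 2nd.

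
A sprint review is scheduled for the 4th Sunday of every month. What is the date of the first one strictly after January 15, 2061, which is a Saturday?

January 2061 starts on a Saturday; its first Sunday is the 2nd, so the 4th Sunday is the 23rd — January 23, 2061.
January 23, 2061 is after January 15, 2061, so that is the next one.

January 23, 2061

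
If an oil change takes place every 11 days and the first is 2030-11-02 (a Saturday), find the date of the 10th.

2031-02-09

The 10th occurrence is 9 intervals after the first: 9 × 11 = 99 days after 2030-11-02.
November has 30 days — 28 days to the end of November leaves 71.
December has 31 days (40 left).
January has 31 days (9 left).
9 days into February → 2031-02-09.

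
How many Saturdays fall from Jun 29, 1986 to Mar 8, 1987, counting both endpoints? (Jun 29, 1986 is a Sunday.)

36

Jun 29, 1986 is a Sunday; the first Saturday on or after it is Jul 5, 1986 (6 days later).
From Jul 5, 1986 to Mar 8, 1987: 26 + 31 + 30 + 31 + 30 + 31 + 31 + 28 + 8 = 246 days (rest of Jul, Aug, Sep, Oct, Nov, Dec, Jan, Feb, Mar).
246 ÷ 7 = 35 full weeks with remainder 1, so 35 more Saturdays after the first → 36.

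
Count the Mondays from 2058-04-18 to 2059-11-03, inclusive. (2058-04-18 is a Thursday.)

2058-04-18 is a Thursday; the first Monday on or after it is 2058-04-22 (4 days later).
From 2058-04-22 to 2059-11-03: 253 + 307 = 560 days (rest of 2058, to 2059-11-03 in 2059).
560 ÷ 7 = 80 full weeks with remainder 0, so 80 more Mondays after the first → 81.

81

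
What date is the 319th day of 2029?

January has 31 days (319 − 31 = 288 remain).
February has 28 days (288 − 28 = 260 remain).
March has 31 days (260 − 31 = 229 remain).
April has 30 days (229 − 30 = 199 remain).
May has 31 days (199 − 31 = 168 remain).
June has 30 days (168 − 30 = 138 remain).
July has 31 days (138 − 31 = 107 remain).
August has 31 days (107 − 31 = 76 remain).
September has 30 days (76 − 30 = 46 remain).
October has 31 days (46 − 31 = 15 remain).
15 into November → November 15.

15 November 2029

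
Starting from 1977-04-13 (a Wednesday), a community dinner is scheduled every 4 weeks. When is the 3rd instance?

The 3rd occurrence is 2 intervals after the first: 2 × 28 = 56 days after 1977-04-13.
April has 30 days — 17 days to the end of April leaves 39.
May has 31 days (8 left).
8 days into June → 1977-06-08.

1977-06-08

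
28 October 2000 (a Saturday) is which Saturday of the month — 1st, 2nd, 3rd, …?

4th

Day 28 falls in week ⌈28/7⌉ of the month.
Days 1–7 hold the 1st Saturday, 8–14 the 2nd, 15–21 the 3rd, 22–28 the 4th, 29–31 the 5th.
28 is in the range for the 4th.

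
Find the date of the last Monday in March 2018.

The first Monday of March 2018 is March 5.
March 2018 has 31 days. Adding weeks: 5, 12, 19, 26 — the last one ≤ 31 is the 26th.

March 26, 2018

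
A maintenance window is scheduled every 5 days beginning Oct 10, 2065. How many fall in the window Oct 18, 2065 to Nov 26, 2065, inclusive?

Occurrences land 5·i days after Oct 10, 2065 for i = 0, 1, 2, …
Oct 18, 2065 is 8 days after the start; 8 ÷ 5 = 1 remainder 3; since the remainder is 3, round up to i = 2. First occurrence in the window: #3 on Oct 20, 2065 (2×5 = 10 days in).
Nov 26, 2065 is 47 days after the start; 47 ÷ 5 = 9 remainder 2. Last occurrence in the window: #10 on Nov 24, 2065.
Occurrences #3 through #10: 8 in total.

8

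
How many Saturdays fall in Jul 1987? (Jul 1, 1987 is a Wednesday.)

4

Jul 1, 1987 is a Wednesday; the first Saturday on or after it is Jul 4, 1987 (3 days later).
From Jul 4, 1987 to Jul 31, 1987 is 31 − 4 = 27 days.
27 ÷ 7 = 3 full weeks with remainder 6, so 3 more Saturdays after the first → 4.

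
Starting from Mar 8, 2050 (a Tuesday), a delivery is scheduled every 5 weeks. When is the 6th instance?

Aug 30, 2050

The 6th occurrence is 5 intervals after the first: 5 × 35 = 175 days after Mar 8, 2050.
Mar has 31 days — 23 days to the end of Mar leaves 152.
Apr has 30 days (122 left).
May has 31 days (91 left).
Jun has 30 days (61 left).
Jul has 31 days (30 left).
30 days into Aug → Aug 30, 2050.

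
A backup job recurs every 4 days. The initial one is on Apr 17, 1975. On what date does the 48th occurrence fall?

The 48th occurrence is 47 intervals after the first: 47 × 4 = 188 days after Apr 17, 1975.
Apr has 30 days — 13 days to the end of Apr leaves 175.
May has 31 days (144 left).
Jun has 30 days (114 left).
Jul has 31 days (83 left).
Aug has 31 days (52 left).
Sep has 30 days (22 left).
22 days into Oct → Oct 22, 1975.

Oct 22, 1975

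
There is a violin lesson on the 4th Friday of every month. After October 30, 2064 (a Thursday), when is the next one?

November 28, 2064

October 2064 starts on a Wednesday; its first Friday is the 3rd, so the 4th Friday is the 24th — October 24, 2064.
That is not after October 30, 2064, so look at November 2064.
November 2064 starts on a Saturday; its first Friday is the 7th, so the 4th Friday is the 28th — November 28, 2064.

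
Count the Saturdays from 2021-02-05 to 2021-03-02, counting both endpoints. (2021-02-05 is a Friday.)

4

2021-02-05 is a Friday; the first Saturday on or after it is 2021-02-06 (1 day later).
From 2021-02-06 to 2021-03-02: 22 + 2 = 24 days (rest of February, March).
24 ÷ 7 = 3 full weeks with remainder 3, so 3 more Saturdays after the first → 4.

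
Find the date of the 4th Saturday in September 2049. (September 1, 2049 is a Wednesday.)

September 2049 begins on a Wednesday, so the first Saturday is September 4 (3 days later).
The 4th Saturday is 3 weeks later: 4 + 21 = 25.

25 September 2049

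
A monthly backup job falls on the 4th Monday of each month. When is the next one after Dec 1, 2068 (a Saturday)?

Dec 24, 2068

Dec 2068 starts on a Saturday; its first Monday is the 3rd, so the 4th Monday is the 24th — Dec 24, 2068.
Dec 24, 2068 is after Dec 1, 2068, so that is the next one.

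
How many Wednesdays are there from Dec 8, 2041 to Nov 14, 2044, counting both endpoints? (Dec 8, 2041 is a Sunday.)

153

Dec 8, 2041 is a Sunday; the first Wednesday on or after it is Dec 11, 2041 (3 days later).
From Dec 11, 2041 to Nov 14, 2044: 20 + 365 + 365 + 319 = 1069 days (rest of 2041, 2042, 2043, to Nov 14, 2044 in 2044).
1069 ÷ 7 = 152 full weeks with remainder 5, so 152 more Wednesdays after the first → 153.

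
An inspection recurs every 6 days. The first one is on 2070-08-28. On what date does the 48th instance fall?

2071-06-06

The 48th occurrence is 47 intervals after the first: 47 × 6 = 282 days after 2070-08-28.
August has 31 days — 3 days to the end of August leaves 279.
September has 30 days (249 left).
October has 31 days (218 left).
November has 30 days (188 left).
December has 31 days (157 left).
January has 31 days (126 left).
February has 28 days (98 left).
March has 31 days (67 left).
April has 30 days (37 left).
May has 31 days (6 left).
6 days into June → 2071-06-06.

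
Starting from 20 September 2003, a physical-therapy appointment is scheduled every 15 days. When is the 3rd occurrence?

The 3rd occurrence is 2 intervals after the first: 2 × 15 = 30 days after 20 September 2003.
September has 30 days — 10 days to the end of September leaves 20.
20 days into October → 20 October 2003.

20 October 2003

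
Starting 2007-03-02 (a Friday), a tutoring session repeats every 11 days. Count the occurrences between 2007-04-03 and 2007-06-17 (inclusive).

Occurrences land 11·i days after 2007-03-02 for i = 0, 1, 2, …
2007-04-03 is 32 days after the start; 32 ÷ 11 = 2 remainder 10; since the remainder is 10, round up to i = 3. First occurrence in the window: #4 on 2007-04-04 (3×11 = 33 days in).
2007-06-17 is 107 days after the start; 107 ÷ 11 = 9 remainder 8. Last occurrence in the window: #10 on 2007-06-09.
Occurrences #4 through #10: 7 in total.

7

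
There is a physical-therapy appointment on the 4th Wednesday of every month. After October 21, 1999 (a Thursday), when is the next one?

October 27, 1999

October 1999 starts on a Friday; its first Wednesday is the 6th, so the 4th Wednesday is the 27th — October 27, 1999.
October 27, 1999 is after October 21, 1999, so that is the next one.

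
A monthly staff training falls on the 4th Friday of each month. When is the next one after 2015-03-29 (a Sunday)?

2015-04-24

March 2015 starts on a Sunday; its first Friday is the 6th, so the 4th Friday is the 27th — 2015-03-27.
That is not after 2015-03-29, so look at April 2015.
April 2015 starts on a Wednesday; its first Friday is the 3rd, so the 4th Friday is the 24th — 2015-04-24.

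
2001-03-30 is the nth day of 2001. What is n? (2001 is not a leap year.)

Days in months before March: 31 + 28 = 59.
Plus 30 days into March → day 89.

89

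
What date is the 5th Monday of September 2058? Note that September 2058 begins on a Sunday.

September 2058 begins on a Sunday, so the first Monday is September 2 (1 day later).
The 5th Monday is 4 weeks later: 2 + 28 = 30.

September 30, 2058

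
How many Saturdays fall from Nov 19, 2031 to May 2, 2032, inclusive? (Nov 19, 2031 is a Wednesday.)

Nov 19, 2031 is a Wednesday; the first Saturday on or after it is Nov 22, 2031 (3 days later).
From Nov 22, 2031 to May 2, 2032: 8 + 31 + 31 + 29 + 31 + 30 + 2 = 162 days (rest of Nov, Dec, Jan, Feb, Mar, Apr, May).
162 ÷ 7 = 23 full weeks with remainder 1, so 23 more Saturdays after the first → 24.

24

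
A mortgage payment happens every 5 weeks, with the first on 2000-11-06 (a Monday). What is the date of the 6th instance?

The 6th occurrence is 5 intervals after the first: 5 × 35 = 175 days after 2000-11-06.
November has 30 days — 24 days to the end of November leaves 151.
December has 31 days (120 left).
January has 31 days (89 left).
February has 28 days (61 left).
March has 31 days (30 left).
30 days into April → 2001-04-30.

2001-04-30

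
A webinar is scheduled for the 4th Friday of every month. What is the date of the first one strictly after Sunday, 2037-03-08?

March 2037 starts on a Sunday; its first Friday is the 6th, so the 4th Friday is the 27th — 2037-03-27.
2037-03-27 is after 2037-03-08, so that is the next one.

2037-03-27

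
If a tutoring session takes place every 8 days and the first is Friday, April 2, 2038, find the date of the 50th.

April 29, 2039

The 50th occurrence is 49 intervals after the first: 49 × 8 = 392 days after April 2, 2038.
April has 30 days — 28 days to the end of April leaves 364.
May has 31 days (333 left).
June has 30 days (303 left).
July has 31 days (272 left).
August has 31 days (241 left).
September has 30 days (211 left).
October has 31 days (180 left).
November has 30 days (150 left).
December has 31 days (119 left).
January has 31 days (88 left).
February has 28 days (60 left).
March has 31 days (29 left).
29 days into April → April 29, 2039.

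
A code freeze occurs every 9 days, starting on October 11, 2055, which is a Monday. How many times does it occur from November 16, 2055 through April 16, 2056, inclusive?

Occurrences land 9·i days after October 11, 2055 for i = 0, 1, 2, …
November 16, 2055 is 36 days after the start; 36 ÷ 9 = 4 remainder 0. First occurrence in the window: #5 on November 16, 2055 (4×9 = 36 days in).
April 16, 2056 is 188 days after the start; 188 ÷ 9 = 20 remainder 8. Last occurrence in the window: #21 on April 8, 2056.
Occurrences #5 through #21: 17 in total.

17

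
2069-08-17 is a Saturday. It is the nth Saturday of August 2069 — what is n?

Day 17 falls in week ⌈17/7⌉ of the month.
Days 1–7 hold the 1st Saturday, 8–14 the 2nd, 15–21 the 3rd, 22–28 the 4th, 29–31 the 5th.
17 is in the range for the 3rd.

3rd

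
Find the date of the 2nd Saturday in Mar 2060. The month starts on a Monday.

Mar 13, 2060

Mar 2060 begins on a Monday, so the first Saturday is Mar 6 (5 days later).
The 2nd Saturday is 1 weeks later: 6 + 7 = 13.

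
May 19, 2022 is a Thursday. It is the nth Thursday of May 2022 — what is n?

3rd

Day 19 falls in week ⌈19/7⌉ of the month.
Days 1–7 hold the 1st Thursday, 8–14 the 2nd, 15–21 the 3rd, 22–28 the 4th, 29–31 the 5th.
19 is in the range for the 3rd.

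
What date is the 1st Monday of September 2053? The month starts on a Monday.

1 September 2053

September 2053 begins on a Monday, so the first Monday is September 1.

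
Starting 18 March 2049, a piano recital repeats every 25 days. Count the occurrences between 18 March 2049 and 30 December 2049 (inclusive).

12

Occurrences land 25·i days after 18 March 2049 for i = 0, 1, 2, …
The window opens on the start date, so the first occurrence inside is #1 on 18 March 2049.
30 December 2049 is 287 days after the start; 287 ÷ 25 = 11 remainder 12. Last occurrence in the window: #12 on 18 December 2049.
Occurrences #1 through #12: 12 in total.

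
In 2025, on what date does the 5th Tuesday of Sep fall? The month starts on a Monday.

Sep 2025 begins on a Monday, so the first Tuesday is Sep 2 (1 day later).
The 5th Tuesday is 4 weeks later: 2 + 28 = 30.

Sep 30, 2025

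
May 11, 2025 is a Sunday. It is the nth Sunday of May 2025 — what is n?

2nd

Day 11 falls in week ⌈11/7⌉ of the month.
Days 1–7 hold the 1st Sunday, 8–14 the 2nd, 15–21 the 3rd, 22–28 the 4th, 29–31 the 5th.
11 is in the range for the 2nd.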